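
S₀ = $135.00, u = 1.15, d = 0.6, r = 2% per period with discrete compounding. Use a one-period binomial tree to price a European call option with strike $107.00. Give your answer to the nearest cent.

Risk-neutral probability p = (1 + 0.02 − 0.6)/(1.15 − 0.6) = 0.4200/0.5500 = 0.7636
Terminal stock prices: S_u = 155.2, S_d = 81
Terminal payoffs (S − K): max(48.25, 0) = 48.25, max(-26, 0) = 0
Node 0 (S = 135): V_0 = 1/1.02·[0.7636·48.2500 + 0.2364·0.0000] = 36.1230

$36.12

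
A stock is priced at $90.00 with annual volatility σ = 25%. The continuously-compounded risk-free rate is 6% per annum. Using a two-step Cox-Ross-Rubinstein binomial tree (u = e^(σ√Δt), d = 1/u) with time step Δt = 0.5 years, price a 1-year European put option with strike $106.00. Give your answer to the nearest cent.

$15.95

CRR parameters: u = e^(σ√Δt) = e^(0.25·√0.5) = 1.1934, d = 1/u = 0.8380
Per-period rate: rΔt = 0.06·0.5 = 0.03, so R = e^0.03 = 1.0305
Risk-neutral probability p = (e^0.03 − 0.8380)/(1.1934 − 0.8380) = 0.1925/0.3554 = 0.5416
Terminal stock prices: S_uu = 128.2, S_ud = 90, S_dd = 63.2
Terminal payoffs (K − S): max(-22.17, 0) = 0, max(16, 0) = 16, max(42.8, 0) = 42.8
Node u (S = 107.4): V_u = e^(−0.03)·[0.5416·0.0000 + 0.4584·16.0000] = 7.1174
Node d (S = 75.42): V_d = e^(−0.03)·[0.5416·16.0000 + 0.4584·42.8030] = 27.4502
Node 0 (S = 90): V_0 = e^(−0.03)·[0.5416·7.1174 + 0.4584·27.4502] = 15.9519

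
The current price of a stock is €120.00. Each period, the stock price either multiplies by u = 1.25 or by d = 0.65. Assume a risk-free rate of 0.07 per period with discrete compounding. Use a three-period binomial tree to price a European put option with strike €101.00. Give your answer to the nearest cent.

€7.30

Risk-neutral probability p = (1 + 0.07 − 0.65)/(1.25 − 0.65) = 0.4200/0.6000 = 0.7000
Terminal stock prices: S_uuu = 234.4, S_uud = 121.9, S_udd = 63.38, S_ddd = 32.95
Terminal payoffs (K − S): max(-133.4, 0) = 0, max(-20.88, 0) = 0, max(37.62, 0) = 37.62, max(68.05, 0) = 68.05
Node uu (S = 187.5): V_uu = 1/1.07·[0.7000·0.0000 + 0.3000·0.0000] = 0.0000
Node ud (S = 97.5): V_ud = 1/1.07·[0.7000·0.0000 + 0.3000·37.6250] = 10.5491
Node dd (S = 50.7): V_dd = 1/1.07·[0.7000·37.6250 + 0.3000·68.0450] = 43.6925
Node u (S = 150): V_u = 1/1.07·[0.7000·0.0000 + 0.3000·10.5491] = 2.9577
Node d (S = 78): V_d = 1/1.07·[0.7000·10.5491 + 0.3000·43.6925] = 19.1515
Node 0 (S = 120): V_0 = 1/1.07·[0.7000·2.9577 + 0.3000·19.1515] = 7.3045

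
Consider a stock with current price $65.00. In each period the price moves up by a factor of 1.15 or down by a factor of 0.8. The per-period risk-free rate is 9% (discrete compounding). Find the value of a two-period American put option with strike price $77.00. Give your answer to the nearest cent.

$12.00

Risk-neutral probability p = (1 + 0.09 − 0.8)/(1.15 − 0.8) = 0.2900/0.3500 = 0.8286
Terminal stock prices: S_uu = 85.96, S_ud = 59.8, S_dd = 41.6
Terminal payoffs (K − S): max(-8.962, 0) = 0, max(17.2, 0) = 17.2, max(35.4, 0) = 35.4
Node u (S = 74.75): continuation = 1/1.09·[0.8286·0.0000 + 0.1714·17.2000] = 2.7051; exercise value = 2.2500 ≤ continuation, so V_u = 2.7051
Node d (S = 52): continuation = 1/1.09·[0.8286·17.2000 + 0.1714·35.4000] = 18.6422; exercise value = 25.0000 > continuation, so V_d = 25.0000 (exercise)
Node 0 (S = 65): continuation = 1/1.09·[0.8286·2.7051 + 0.1714·25.0000] = 5.9882; exercise value = 12.0000 > continuation, so V_0 = 12.0000 (exercise)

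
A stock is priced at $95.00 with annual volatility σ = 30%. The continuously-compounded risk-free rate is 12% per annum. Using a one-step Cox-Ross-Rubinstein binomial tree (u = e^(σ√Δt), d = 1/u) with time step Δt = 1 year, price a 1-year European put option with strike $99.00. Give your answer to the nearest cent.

CRR parameters: u = e^(σ√Δt) = e^(0.3·√1) = 1.3499, d = 1/u = 0.7408
Per-period rate: rΔt = 0.12·1 = 0.12, so R = e^0.12 = 1.1275
Risk-neutral probability p = (e^0.12 − 0.7408)/(1.3499 − 0.7408) = 0.3867/0.6090 = 0.6349
Terminal stock prices: S_u = 128.2, S_d = 70.38
Terminal payoffs (K − S): max(-29.24, 0) = 0, max(28.62, 0) = 28.62
Node 0 (S = 95): V_0 = e^(−0.12)·[0.6349·0.0000 + 0.3651·28.6223] = 9.2684

$9.27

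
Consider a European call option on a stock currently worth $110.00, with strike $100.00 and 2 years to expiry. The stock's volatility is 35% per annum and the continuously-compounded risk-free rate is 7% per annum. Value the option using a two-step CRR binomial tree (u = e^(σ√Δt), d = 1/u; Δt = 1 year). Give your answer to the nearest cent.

$32.35

CRR parameters: u = e^(σ√Δt) = e^(0.35·√1) = 1.4191, d = 1/u = 0.7047
Per-period rate: rΔt = 0.07·1 = 0.07, so R = e^0.07 = 1.0725
Risk-neutral probability p = (e^0.07 − 0.7047)/(1.4191 − 0.7047) = 0.3678/0.7144 = 0.5149
Terminal stock prices: S_uu = 221.5, S_ud = 110, S_dd = 54.62
Terminal payoffs (S − K): max(121.5, 0) = 121.5, max(10, 0) = 10, max(-45.38, 0) = 0
Node u (S = 156.1): V_u = e^(−0.07)·[0.5149·121.5128 + 0.4851·10.0000] = 62.8580
Node d (S = 77.52): V_d = e^(−0.07)·[0.5149·10.0000 + 0.4851·0.0000] = 4.8007
Node 0 (S = 110): V_0 = e^(−0.07)·[0.5149·62.8580 + 0.4851·4.8007] = 32.3478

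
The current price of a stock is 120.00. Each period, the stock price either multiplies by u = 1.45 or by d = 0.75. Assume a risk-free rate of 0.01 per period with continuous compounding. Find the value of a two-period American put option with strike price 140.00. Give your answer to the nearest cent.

Risk-neutral probability p = (e^0.01 − 0.75)/(1.45 − 0.75) = 0.2601/0.7000 = 0.3715
Terminal stock prices: S_uu = 252.3, S_ud = 130.5, S_dd = 67.5
Terminal payoffs (K − S): max(-112.3, 0) = 0, max(9.5, 0) = 9.5, max(72.5, 0) = 72.5
Node u (S = 174): continuation = e^(−0.01)·[0.3715·0.0000 + 0.6285·9.5000] = 5.9113; exercise value = 0.0000 ≤ continuation, so V_u = 5.9113
Node d (S = 90): continuation = e^(−0.01)·[0.3715·9.5000 + 0.6285·72.5000] = 48.6070; exercise value = 50.0000 > continuation, so V_d = 50.0000 (exercise)
Node 0 (S = 120): continuation = e^(−0.01)·[0.3715·5.9113 + 0.6285·50.0000] = 33.2865; exercise value = 20.0000 ≤ continuation, so V_0 = 33.2865

33.29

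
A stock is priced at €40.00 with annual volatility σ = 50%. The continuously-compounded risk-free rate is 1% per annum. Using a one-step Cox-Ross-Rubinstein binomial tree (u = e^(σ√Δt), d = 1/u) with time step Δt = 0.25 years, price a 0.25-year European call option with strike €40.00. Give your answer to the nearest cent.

€5.02

CRR parameters: u = e^(σ√Δt) = e^(0.5·√0.25) = 1.2840, d = 1/u = 0.7788
Per-period rate: rΔt = 0.01·0.25 = 0.0025, so R = e^0.0025 = 1.0025
Risk-neutral probability p = (e^0.0025 − 0.7788)/(1.2840 − 0.7788) = 0.2237/0.5052 = 0.4428
Terminal stock prices: S_u = 51.36, S_d = 31.15
Terminal payoffs (S − K): max(11.36, 0) = 11.36, max(-8.848, 0) = 0
Node 0 (S = 40): V_0 = e^(−0.0025)·[0.4428·11.3610 + 0.5572·0.0000] = 5.0178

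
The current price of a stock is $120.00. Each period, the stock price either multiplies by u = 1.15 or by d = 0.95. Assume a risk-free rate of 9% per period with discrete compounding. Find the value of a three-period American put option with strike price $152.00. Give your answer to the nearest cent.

Risk-neutral probability p = (1 + 0.09 − 0.95)/(1.15 − 0.95) = 0.1400/0.2000 = 0.7000
Terminal stock prices: S_uuu = 182.5, S_uud = 150.8, S_udd = 124.5, S_ddd = 102.9
Terminal payoffs (K − S): max(-30.5, 0) = 0, max(1.235, 0) = 1.235, max(27.45, 0) = 27.45, max(49.12, 0) = 49.12
Node uu (S = 158.7): continuation = 1/1.09·[0.7000·0.0000 + 0.3000·1.2350] = 0.3399; exercise value = 0.0000 ≤ continuation, so V_uu = 0.3399
Node ud (S = 131.1): continuation = 1/1.09·[0.7000·1.2350 + 0.3000·27.4550] = 8.3495; exercise value = 20.9000 > continuation, so V_ud = 20.9000 (exercise)
Node dd (S = 108.3): continuation = 1/1.09·[0.7000·27.4550 + 0.3000·49.1150] = 31.1495; exercise value = 43.7000 > continuation, so V_dd = 43.7000 (exercise)
Node u (S = 138): continuation = 1/1.09·[0.7000·0.3399 + 0.3000·20.9000] = 5.9706; exercise value = 14.0000 > continuation, so V_u = 14.0000 (exercise)
Node d (S = 114): continuation = 1/1.09·[0.7000·20.9000 + 0.3000·43.7000] = 25.4495; exercise value = 38.0000 > continuation, so V_d = 38.0000 (exercise)
Node 0 (S = 120): continuation = 1/1.09·[0.7000·14.0000 + 0.3000·38.0000] = 19.4495; exercise value = 32.0000 > continuation, so V_0 = 32.0000 (exercise)

$32.00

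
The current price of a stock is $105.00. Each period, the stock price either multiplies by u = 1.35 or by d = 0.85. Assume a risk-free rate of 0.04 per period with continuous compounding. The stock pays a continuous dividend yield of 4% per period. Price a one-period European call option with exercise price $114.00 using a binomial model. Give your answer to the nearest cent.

Per-period risk-free factor R = e^0.04 = 1.0408; dividend-adjusted growth = e^(0.04−0.04) = 1.0000.
Risk-neutral probability p = (1.0000 − 0.85)/(1.35 − 0.85) = 0.1500/0.5000 = 0.3000
Terminal stock prices: S_u = 141.8, S_d = 89.25
Terminal payoffs (S − K): max(27.75, 0) = 27.75, max(-24.75, 0) = 0
Node 0 (S = 105): V_0 = e^(−0.04)·[0.3000·27.7500 + 0.7000·0.0000] = 7.9986

$8.00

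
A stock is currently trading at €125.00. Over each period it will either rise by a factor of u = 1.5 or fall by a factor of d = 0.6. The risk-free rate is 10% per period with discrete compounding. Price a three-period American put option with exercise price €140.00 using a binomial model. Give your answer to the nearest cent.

€32.24

Risk-neutral probability p = (1 + 0.1 − 0.6)/(1.5 − 0.6) = 0.5000/0.9000 = 0.5556
Terminal stock prices: S_uuu = 421.9, S_uud = 168.8, S_udd = 67.5, S_ddd = 27
Terminal payoffs (K − S): max(-281.9, 0) = 0, max(-28.75, 0) = 0, max(72.5, 0) = 72.5, max(113, 0) = 113
Node uu (S = 281.2): continuation = 1/1.1·[0.5556·0.0000 + 0.4444·0.0000] = 0.0000; exercise value = 0.0000 ≤ continuation, so V_uu = 0.0000
Node ud (S = 112.5): continuation = 1/1.1·[0.5556·0.0000 + 0.4444·72.5000] = 29.2929; exercise value = 27.5000 ≤ continuation, so V_ud = 29.2929
Node dd (S = 45): continuation = 1/1.1·[0.5556·72.5000 + 0.4444·113.0000] = 82.2727; exercise value = 95.0000 > continuation, so V_dd = 95.0000 (exercise)
Node u (S = 187.5): continuation = 1/1.1·[0.5556·0.0000 + 0.4444·29.2929] = 11.8355; exercise value = 0.0000 ≤ continuation, so V_u = 11.8355
Node d (S = 75): continuation = 1/1.1·[0.5556·29.2929 + 0.4444·95.0000] = 53.1782; exercise value = 65.0000 > continuation, so V_d = 65.0000 (exercise)
Node 0 (S = 125): continuation = 1/1.1·[0.5556·11.8355 + 0.4444·65.0000] = 32.2402; exercise value = 15.0000 ≤ continuation, so V_0 = 32.2402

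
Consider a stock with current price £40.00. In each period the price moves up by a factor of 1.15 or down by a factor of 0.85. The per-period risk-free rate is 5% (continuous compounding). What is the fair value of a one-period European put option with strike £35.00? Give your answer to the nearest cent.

Risk-neutral probability p = (e^0.05 − 0.85)/(1.15 − 0.85) = 0.2013/0.3000 = 0.6709
Terminal stock prices: S_u = 46, S_d = 34
Terminal payoffs (K − S): max(-11, 0) = 0, max(1, 0) = 1
Node 0 (S = 40): V_0 = e^(−0.05)·[0.6709·0.0000 + 0.3291·1.0000] = 0.3130

£0.31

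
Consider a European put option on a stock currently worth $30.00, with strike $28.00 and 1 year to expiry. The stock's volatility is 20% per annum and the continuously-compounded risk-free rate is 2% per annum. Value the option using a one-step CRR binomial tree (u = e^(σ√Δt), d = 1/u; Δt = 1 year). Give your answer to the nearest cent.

CRR parameters: u = e^(σ√Δt) = e^(0.2·√1) = 1.2214, d = 1/u = 0.8187
Per-period rate: rΔt = 0.02·1 = 0.02, so R = e^0.02 = 1.0202
Risk-neutral probability p = (e^0.02 − 0.8187)/(1.2214 − 0.8187) = 0.2015/0.4027 = 0.5003
Terminal stock prices: S_u = 36.64, S_d = 24.56
Terminal payoffs (K − S): max(-8.642, 0) = 0, max(3.438, 0) = 3.438
Node 0 (S = 30): V_0 = e^(−0.02)·[0.5003·0.0000 + 0.4997·3.4381] = 1.6839

$1.68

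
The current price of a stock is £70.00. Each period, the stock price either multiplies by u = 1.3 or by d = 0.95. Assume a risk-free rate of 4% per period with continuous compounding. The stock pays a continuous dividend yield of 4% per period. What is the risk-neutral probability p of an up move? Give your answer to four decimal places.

Per-period risk-free factor R = e^0.04 = 1.0408; dividend-adjusted growth = e^(0.04−0.04) = 1.0000.
Risk-neutral probability p = (1.0000 − 0.95)/(1.3 − 0.95) = 0.0500/0.3500 = 0.1429

p = 0.1429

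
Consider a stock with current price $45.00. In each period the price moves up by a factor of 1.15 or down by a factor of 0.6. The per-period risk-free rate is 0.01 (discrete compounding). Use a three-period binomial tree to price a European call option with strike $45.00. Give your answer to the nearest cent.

$9.42

Risk-neutral probability p = (1 + 0.01 − 0.6)/(1.15 − 0.6) = 0.4100/0.5500 = 0.7455
Terminal stock prices: S_uuu = 68.44, S_uud = 35.71, S_udd = 18.63, S_ddd = 9.72
Terminal payoffs (S − K): max(23.44, 0) = 23.44, max(-9.293, 0) = 0, max(-26.37, 0) = 0, max(-35.28, 0) = 0
Node uu (S = 59.51): V_uu = 1/1.01·[0.7455·23.4394 + 0.2545·0.0000] = 17.3000
Node ud (S = 31.05): V_ud = 1/1.01·[0.7455·0.0000 + 0.2545·0.0000] = 0.0000
Node dd (S = 16.2): V_dd = 1/1.01·[0.7455·0.0000 + 0.2545·0.0000] = 0.0000
Node u (S = 51.75): V_u = 1/1.01·[0.7455·17.3000 + 0.2545·0.0000] = 12.7687
Node d (S = 27): V_d = 1/1.01·[0.7455·0.0000 + 0.2545·0.0000] = 0.0000
Node 0 (S = 45): V_0 = 1/1.01·[0.7455·12.7687 + 0.2545·0.0000] = 9.4242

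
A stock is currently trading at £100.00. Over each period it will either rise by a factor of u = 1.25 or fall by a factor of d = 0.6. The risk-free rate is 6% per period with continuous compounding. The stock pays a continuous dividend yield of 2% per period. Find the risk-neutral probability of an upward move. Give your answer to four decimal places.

p = 0.6782

Per-period risk-free factor R = e^0.06 = 1.0618; dividend-adjusted growth = e^(0.06−0.02) = 1.0408.
Risk-neutral probability p = (1.0408 − 0.6)/(1.25 − 0.6) = 0.4408/0.6500 = 0.6782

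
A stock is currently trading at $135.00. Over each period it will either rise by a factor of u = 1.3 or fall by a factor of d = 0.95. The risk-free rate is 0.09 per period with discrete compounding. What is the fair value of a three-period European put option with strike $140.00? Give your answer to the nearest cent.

Risk-neutral probability p = (1 + 0.09 − 0.95)/(1.3 − 0.95) = 0.1400/0.3500 = 0.4000
Terminal stock prices: S_uuu = 296.6, S_uud = 216.7, S_udd = 158.4, S_ddd = 115.7
Terminal payoffs (K − S): max(-156.6, 0) = 0, max(-76.74, 0) = 0, max(-18.39, 0) = 0, max(24.25, 0) = 24.25
Node uu (S = 228.2): V_uu = 1/1.09·[0.4000·0.0000 + 0.6000·0.0000] = 0.0000
Node ud (S = 166.7): V_ud = 1/1.09·[0.4000·0.0000 + 0.6000·0.0000] = 0.0000
Node dd (S = 121.8): V_dd = 1/1.09·[0.4000·0.0000 + 0.6000·24.2544] = 13.3510
Node u (S = 175.5): V_u = 1/1.09·[0.4000·0.0000 + 0.6000·0.0000] = 0.0000
Node d (S = 128.2): V_d = 1/1.09·[0.4000·0.0000 + 0.6000·13.3510] = 7.3492
Node 0 (S = 135): V_0 = 1/1.09·[0.4000·0.0000 + 0.6000·7.3492] = 4.0454

$4.05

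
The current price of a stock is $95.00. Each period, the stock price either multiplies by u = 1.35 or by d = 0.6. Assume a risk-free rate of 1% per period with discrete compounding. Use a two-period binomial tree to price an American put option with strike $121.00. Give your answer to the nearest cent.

Risk-neutral probability p = (1 + 0.01 − 0.6)/(1.35 − 0.6) = 0.4100/0.7500 = 0.5467
Terminal stock prices: S_uu = 173.1, S_ud = 76.95, S_dd = 34.2
Terminal payoffs (K − S): max(-52.14, 0) = 0, max(44.05, 0) = 44.05, max(86.8, 0) = 86.8
Node u (S = 128.2): continuation = 1/1.01·[0.5467·0.0000 + 0.4533·44.0500] = 19.7716; exercise value = 0.0000 ≤ continuation, so V_u = 19.7716
Node d (S = 57): continuation = 1/1.01·[0.5467·44.0500 + 0.4533·86.8000] = 62.8020; exercise value = 64.0000 > continuation, so V_d = 64.0000 (exercise)
Node 0 (S = 95): continuation = 1/1.01·[0.5467·19.7716 + 0.4533·64.0000] = 39.4275; exercise value = 26.0000 ≤ continuation, so V_0 = 39.4275

$39.43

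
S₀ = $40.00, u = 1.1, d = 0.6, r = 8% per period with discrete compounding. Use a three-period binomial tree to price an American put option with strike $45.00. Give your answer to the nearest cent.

$5.00

Risk-neutral probability p = (1 + 0.08 − 0.6)/(1.1 − 0.6) = 0.4800/0.5000 = 0.9600
Terminal stock prices: S_uuu = 53.24, S_uud = 29.04, S_udd = 15.84, S_ddd = 8.64
Terminal payoffs (K − S): max(-8.24, 0) = 0, max(15.96, 0) = 15.96, max(29.16, 0) = 29.16, max(36.36, 0) = 36.36
Node uu (S = 48.4): continuation = 1/1.08·[0.9600·0.0000 + 0.0400·15.9600] = 0.5911; exercise value = 0.0000 ≤ continuation, so V_uu = 0.5911
Node ud (S = 26.4): continuation = 1/1.08·[0.9600·15.9600 + 0.0400·29.1600] = 15.2667; exercise value = 18.6000 > continuation, so V_ud = 18.6000 (exercise)
Node dd (S = 14.4): continuation = 1/1.08·[0.9600·29.1600 + 0.0400·36.3600] = 27.2667; exercise value = 30.6000 > continuation, so V_dd = 30.6000 (exercise)
Node u (S = 44): continuation = 1/1.08·[0.9600·0.5911 + 0.0400·18.6000] = 1.2143; exercise value = 1.0000 ≤ continuation, so V_u = 1.2143
Node d (S = 24): continuation = 1/1.08·[0.9600·18.6000 + 0.0400·30.6000] = 17.6667; exercise value = 21.0000 > continuation, so V_d = 21.0000 (exercise)
Node 0 (S = 40): continuation = 1/1.08·[0.9600·1.2143 + 0.0400·21.0000] = 1.8572; exercise value = 5.0000 > continuation, so V_0 = 5.0000 (exercise)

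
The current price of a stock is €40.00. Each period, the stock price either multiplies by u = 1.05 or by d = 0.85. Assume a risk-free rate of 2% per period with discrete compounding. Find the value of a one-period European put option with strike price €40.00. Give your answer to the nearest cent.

€0.88

Risk-neutral probability p = (1 + 0.02 − 0.85)/(1.05 − 0.85) = 0.1700/0.2000 = 0.8500
Terminal stock prices: S_u = 42, S_d = 34
Terminal payoffs (K − S): max(-2, 0) = 0, max(6, 0) = 6
Node 0 (S = 40): V_0 = 1/1.02·[0.8500·0.0000 + 0.1500·6.0000] = 0.8824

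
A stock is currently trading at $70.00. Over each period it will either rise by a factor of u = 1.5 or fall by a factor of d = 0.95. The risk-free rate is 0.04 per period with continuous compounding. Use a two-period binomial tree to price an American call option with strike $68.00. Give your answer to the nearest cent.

Risk-neutral probability p = (e^0.04 − 0.95)/(1.5 − 0.95) = 0.0908/0.5500 = 0.1651
Terminal stock prices: S_uu = 157.5, S_ud = 99.75, S_dd = 63.17
Terminal payoffs (S − K): max(89.5, 0) = 89.5, max(31.75, 0) = 31.75, max(-4.825, 0) = 0
Node u (S = 105): continuation = e^(−0.04)·[0.1651·89.5000 + 0.8349·31.7500] = 39.6663; exercise value = 37.0000 ≤ continuation, so V_u = 39.6663
Node d (S = 66.5): continuation = e^(−0.04)·[0.1651·31.7500 + 0.8349·0.0000] = 5.0367; exercise value = 0.0000 ≤ continuation, so V_d = 5.0367
Node 0 (S = 70): continuation = e^(−0.04)·[0.1651·39.6663 + 0.8349·5.0367] = 10.3327; exercise value = 2.0000 ≤ continuation, so V_0 = 10.3327

$10.33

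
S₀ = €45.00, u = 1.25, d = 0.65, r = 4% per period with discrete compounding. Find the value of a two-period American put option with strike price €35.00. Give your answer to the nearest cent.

€1.94

Risk-neutral probability p = (1 + 0.04 − 0.65)/(1.25 − 0.65) = 0.3900/0.6000 = 0.6500
Terminal stock prices: S_uu = 70.31, S_ud = 36.56, S_dd = 19.01
Terminal payoffs (K − S): max(-35.31, 0) = 0, max(-1.562, 0) = 0, max(15.99, 0) = 15.99
Node u (S = 56.25): continuation = 1/1.04·[0.6500·0.0000 + 0.3500·0.0000] = 0.0000; exercise value = 0.0000 ≤ continuation, so V_u = 0.0000
Node d (S = 29.25): continuation = 1/1.04·[0.6500·0.0000 + 0.3500·15.9875] = 5.3804; exercise value = 5.7500 > continuation, so V_d = 5.7500 (exercise)
Node 0 (S = 45): continuation = 1/1.04·[0.6500·0.0000 + 0.3500·5.7500] = 1.9351; exercise value = 0.0000 ≤ continuation, so V_0 = 1.9351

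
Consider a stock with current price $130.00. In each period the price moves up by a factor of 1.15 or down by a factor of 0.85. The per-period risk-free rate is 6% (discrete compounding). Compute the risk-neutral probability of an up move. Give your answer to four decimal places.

p = 0.7000

Risk-neutral probability p = (1 + 0.06 − 0.85)/(1.15 − 0.85) = 0.2100/0.3000 = 0.7000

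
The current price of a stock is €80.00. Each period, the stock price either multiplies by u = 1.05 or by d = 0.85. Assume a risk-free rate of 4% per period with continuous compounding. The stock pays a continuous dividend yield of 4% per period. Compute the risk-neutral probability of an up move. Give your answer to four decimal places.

p = 0.7500

Per-period risk-free factor R = e^0.04 = 1.0408; dividend-adjusted growth = e^(0.04−0.04) = 1.0000.
Risk-neutral probability p = (1.0000 − 0.85)/(1.05 − 0.85) = 0.1500/0.2000 = 0.7500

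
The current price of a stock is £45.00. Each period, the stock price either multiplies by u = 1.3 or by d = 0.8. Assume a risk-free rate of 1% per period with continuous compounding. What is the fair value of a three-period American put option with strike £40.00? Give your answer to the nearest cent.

£4.39

Risk-neutral probability p = (e^0.01 − 0.8)/(1.3 − 0.8) = 0.2101/0.5000 = 0.4201
Terminal stock prices: S_uuu = 98.87, S_uud = 60.84, S_udd = 37.44, S_ddd = 23.04
Terminal payoffs (K − S): max(-58.87, 0) = 0, max(-20.84, 0) = 0, max(2.56, 0) = 2.56, max(16.96, 0) = 16.96
Node uu (S = 76.05): continuation = e^(−0.01)·[0.4201·0.0000 + 0.5799·0.0000] = 0.0000; exercise value = 0.0000 ≤ continuation, so V_uu = 0.0000
Node ud (S = 46.8): continuation = e^(−0.01)·[0.4201·0.0000 + 0.5799·2.5600] = 1.4698; exercise value = 0.0000 ≤ continuation, so V_ud = 1.4698
Node dd (S = 28.8): continuation = e^(−0.01)·[0.4201·2.5600 + 0.5799·16.9600] = 10.8020; exercise value = 11.2000 > continuation, so V_dd = 11.2000 (exercise)
Node u (S = 58.5): continuation = e^(−0.01)·[0.4201·0.0000 + 0.5799·1.4698] = 0.8438; exercise value = 0.0000 ≤ continuation, so V_u = 0.8438
Node d (S = 36): continuation = e^(−0.01)·[0.4201·1.4698 + 0.5799·11.2000] = 7.0416; exercise value = 4.0000 ≤ continuation, so V_d = 7.0416
Node 0 (S = 45): continuation = e^(−0.01)·[0.4201·0.8438 + 0.5799·7.0416] = 4.3937; exercise value = 0.0000 ≤ continuation, so V_0 = 4.3937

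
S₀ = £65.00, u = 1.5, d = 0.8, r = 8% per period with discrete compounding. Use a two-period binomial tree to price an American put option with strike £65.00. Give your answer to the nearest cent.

Risk-neutral probability p = (1 + 0.08 − 0.8)/(1.5 − 0.8) = 0.2800/0.7000 = 0.4000
Terminal stock prices: S_uu = 146.2, S_ud = 78, S_dd = 41.6
Terminal payoffs (K − S): max(-81.25, 0) = 0, max(-13, 0) = 0, max(23.4, 0) = 23.4
Node u (S = 97.5): continuation = 1/1.08·[0.4000·0.0000 + 0.6000·0.0000] = 0.0000; exercise value = 0.0000 ≤ continuation, so V_u = 0.0000
Node d (S = 52): continuation = 1/1.08·[0.4000·0.0000 + 0.6000·23.4000] = 13.0000; exercise value = 13.0000 ≤ continuation, so V_d = 13.0000
Node 0 (S = 65): continuation = 1/1.08·[0.4000·0.0000 + 0.6000·13.0000] = 7.2222; exercise value = 0.0000 ≤ continuation, so V_0 = 7.2222

£7.22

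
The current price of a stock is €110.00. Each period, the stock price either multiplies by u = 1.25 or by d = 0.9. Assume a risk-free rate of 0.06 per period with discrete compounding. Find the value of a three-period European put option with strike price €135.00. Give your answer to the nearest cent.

€15.38

Risk-neutral probability p = (1 + 0.06 − 0.9)/(1.25 − 0.9) = 0.1600/0.3500 = 0.4571
Terminal stock prices: S_uuu = 214.8, S_uud = 154.7, S_udd = 111.4, S_ddd = 80.19
Terminal payoffs (K − S): max(-79.84, 0) = 0, max(-19.69, 0) = 0, max(23.62, 0) = 23.62, max(54.81, 0) = 54.81
Node uu (S = 171.9): V_uu = 1/1.06·[0.4571·0.0000 + 0.5429·0.0000] = 0.0000
Node ud (S = 123.8): V_ud = 1/1.06·[0.4571·0.0000 + 0.5429·23.6250] = 12.0991
Node dd (S = 89.1): V_dd = 1/1.06·[0.4571·23.6250 + 0.5429·54.8100] = 38.2585
Node u (S = 137.5): V_u = 1/1.06·[0.4571·0.0000 + 0.5429·12.0991] = 6.1963
Node d (S = 99): V_d = 1/1.06·[0.4571·12.0991 + 0.5429·38.2585] = 24.8112
Node 0 (S = 110): V_0 = 1/1.06·[0.4571·6.1963 + 0.5429·24.8112] = 15.3788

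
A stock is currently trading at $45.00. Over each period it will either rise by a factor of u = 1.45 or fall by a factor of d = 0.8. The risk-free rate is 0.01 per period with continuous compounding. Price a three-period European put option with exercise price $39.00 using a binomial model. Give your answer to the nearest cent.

Risk-neutral probability p = (e^0.01 − 0.8)/(1.45 − 0.8) = 0.2101/0.6500 = 0.3232
Terminal stock prices: S_uuu = 137.2, S_uud = 75.69, S_udd = 41.76, S_ddd = 23.04
Terminal payoffs (K − S): max(-98.19, 0) = 0, max(-36.69, 0) = 0, max(-2.76, 0) = 0, max(15.96, 0) = 15.96
Node uu (S = 94.61): V_uu = e^(−0.01)·[0.3232·0.0000 + 0.6768·0.0000] = 0.0000
Node ud (S = 52.2): V_ud = e^(−0.01)·[0.3232·0.0000 + 0.6768·0.0000] = 0.0000
Node dd (S = 28.8): V_dd = e^(−0.01)·[0.3232·0.0000 + 0.6768·15.9600] = 10.6950
Node u (S = 65.25): V_u = e^(−0.01)·[0.3232·0.0000 + 0.6768·0.0000] = 0.0000
Node d (S = 36): V_d = e^(−0.01)·[0.3232·0.0000 + 0.6768·10.6950] = 7.1668
Node 0 (S = 45): V_0 = e^(−0.01)·[0.3232·0.0000 + 0.6768·7.1668] = 4.8026

$4.80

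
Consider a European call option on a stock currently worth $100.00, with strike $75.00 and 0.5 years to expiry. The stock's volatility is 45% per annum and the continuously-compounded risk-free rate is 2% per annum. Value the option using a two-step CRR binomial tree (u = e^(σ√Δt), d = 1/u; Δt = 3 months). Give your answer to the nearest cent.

CRR parameters: u = e^(σ√Δt) = e^(0.45·√0.25) = 1.2523, d = 1/u = 0.7985
Per-period rate: rΔt = 0.02·0.25 = 0.005, so R = e^0.005 = 1.0050
Risk-neutral probability p = (e^0.005 − 0.7985)/(1.2523 − 0.7985) = 0.2065/0.4538 = 0.4550
Terminal stock prices: S_uu = 156.8, S_ud = 100, S_dd = 63.76
Terminal payoffs (S − K): max(81.83, 0) = 81.83, max(25, 0) = 25, max(-11.24, 0) = 0
Node u (S = 125.2): V_u = e^(−0.005)·[0.4550·81.8312 + 0.5450·25.0000] = 50.6063
Node d (S = 79.85): V_d = e^(−0.005)·[0.4550·25.0000 + 0.5450·0.0000] = 11.3191
Node 0 (S = 100): V_0 = e^(−0.005)·[0.4550·50.6063 + 0.5450·11.3191] = 29.0504

$29.05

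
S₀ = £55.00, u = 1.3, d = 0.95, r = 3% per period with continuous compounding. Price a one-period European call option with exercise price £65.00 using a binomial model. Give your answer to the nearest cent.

£1.45

Risk-neutral probability p = (e^0.03 − 0.95)/(1.3 − 0.95) = 0.0805/0.3500 = 0.2299
Terminal stock prices: S_u = 71.5, S_d = 52.25
Terminal payoffs (S − K): max(6.5, 0) = 6.5, max(-12.75, 0) = 0
Node 0 (S = 55): V_0 = e^(−0.03)·[0.2299·6.5000 + 0.7701·0.0000] = 1.4500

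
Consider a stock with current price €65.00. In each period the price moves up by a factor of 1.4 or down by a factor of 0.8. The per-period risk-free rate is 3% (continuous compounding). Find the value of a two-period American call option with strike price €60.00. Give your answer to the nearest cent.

€15.07

Risk-neutral probability p = (e^0.03 − 0.8)/(1.4 − 0.8) = 0.2305/0.6000 = 0.3841
Terminal stock prices: S_uu = 127.4, S_ud = 72.8, S_dd = 41.6
Terminal payoffs (S − K): max(67.4, 0) = 67.4, max(12.8, 0) = 12.8, max(-18.4, 0) = 0
Node u (S = 91): continuation = e^(−0.03)·[0.3841·67.4000 + 0.6159·12.8000] = 32.7733; exercise value = 31.0000 ≤ continuation, so V_u = 32.7733
Node d (S = 52): continuation = e^(−0.03)·[0.3841·12.8000 + 0.6159·0.0000] = 4.7711; exercise value = 0.0000 ≤ continuation, so V_d = 4.7711
Node 0 (S = 65): continuation = e^(−0.03)·[0.3841·32.7733 + 0.6159·4.7711] = 15.0676; exercise value = 5.0000 ≤ continuation, so V_0 = 15.0676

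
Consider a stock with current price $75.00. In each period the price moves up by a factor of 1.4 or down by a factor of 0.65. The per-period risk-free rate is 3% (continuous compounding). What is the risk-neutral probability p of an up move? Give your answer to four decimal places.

Risk-neutral probability p = (e^0.03 − 0.65)/(1.4 − 0.65) = 0.3805/0.7500 = 0.5073

p = 0.5073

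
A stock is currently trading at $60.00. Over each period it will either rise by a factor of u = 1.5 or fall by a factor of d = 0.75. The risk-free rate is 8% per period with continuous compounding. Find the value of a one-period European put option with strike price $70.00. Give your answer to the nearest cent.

Risk-neutral probability p = (e^0.08 − 0.75)/(1.5 − 0.75) = 0.3333/0.7500 = 0.4444
Terminal stock prices: S_u = 90, S_d = 45
Terminal payoffs (K − S): max(-20, 0) = 0, max(25, 0) = 25
Node 0 (S = 60): V_0 = e^(−0.08)·[0.4444·0.0000 + 0.5556·25.0000] = 12.8225

$12.82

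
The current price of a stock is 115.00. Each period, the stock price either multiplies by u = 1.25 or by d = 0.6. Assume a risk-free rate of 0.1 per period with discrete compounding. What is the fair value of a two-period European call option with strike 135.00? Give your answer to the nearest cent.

21.85

Risk-neutral probability p = (1 + 0.1 − 0.6)/(1.25 − 0.6) = 0.5000/0.6500 = 0.7692
Terminal stock prices: S_uu = 179.7, S_ud = 86.25, S_dd = 41.4
Terminal payoffs (S − K): max(44.69, 0) = 44.69, max(-48.75, 0) = 0, max(-93.6, 0) = 0
Node u (S = 143.8): V_u = 1/1.1·[0.7692·44.6875 + 0.2308·0.0000] = 31.2500
Node d (S = 69): V_d = 1/1.1·[0.7692·0.0000 + 0.2308·0.0000] = 0.0000
Node 0 (S = 115): V_0 = 1/1.1·[0.7692·31.2500 + 0.2308·0.0000] = 21.8531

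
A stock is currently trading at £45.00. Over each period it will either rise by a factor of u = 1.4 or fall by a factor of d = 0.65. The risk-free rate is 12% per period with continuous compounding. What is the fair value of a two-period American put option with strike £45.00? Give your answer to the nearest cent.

£5.81

Risk-neutral probability p = (e^0.12 − 0.65)/(1.4 − 0.65) = 0.4775/0.7500 = 0.6367
Terminal stock prices: S_uu = 88.2, S_ud = 40.95, S_dd = 19.01
Terminal payoffs (K − S): max(-43.2, 0) = 0, max(4.05, 0) = 4.05, max(25.99, 0) = 25.99
Node u (S = 63): continuation = e^(−0.12)·[0.6367·0.0000 + 0.3633·4.0500] = 1.3051; exercise value = 0.0000 ≤ continuation, so V_u = 1.3051
Node d (S = 29.25): continuation = e^(−0.12)·[0.6367·4.0500 + 0.3633·25.9875] = 10.6614; exercise value = 15.7500 > continuation, so V_d = 15.7500 (exercise)
Node 0 (S = 45): continuation = e^(−0.12)·[0.6367·1.3051 + 0.3633·15.7500] = 5.8124; exercise value = 0.0000 ≤ continuation, so V_0 = 5.8124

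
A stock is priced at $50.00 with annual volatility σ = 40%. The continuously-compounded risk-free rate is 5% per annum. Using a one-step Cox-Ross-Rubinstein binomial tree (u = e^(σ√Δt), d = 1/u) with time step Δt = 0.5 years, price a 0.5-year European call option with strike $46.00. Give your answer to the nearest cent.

$9.40

CRR parameters: u = e^(σ√Δt) = e^(0.4·√0.5) = 1.3269, d = 1/u = 0.7536
Per-period rate: rΔt = 0.05·0.5 = 0.025, so R = e^0.025 = 1.0253
Risk-neutral probability p = (e^0.025 − 0.7536)/(1.3269 − 0.7536) = 0.2717/0.5733 = 0.4739
Terminal stock prices: S_u = 66.34, S_d = 37.68
Terminal payoffs (S − K): max(20.34, 0) = 20.34, max(-8.318, 0) = 0
Node 0 (S = 50): V_0 = e^(−0.025)·[0.4739·20.3448 + 0.5261·0.0000] = 9.4037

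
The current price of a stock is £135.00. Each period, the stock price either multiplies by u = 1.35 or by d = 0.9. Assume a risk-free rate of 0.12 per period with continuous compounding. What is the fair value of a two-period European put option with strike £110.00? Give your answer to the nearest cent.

Risk-neutral probability p = (e^0.12 − 0.9)/(1.35 − 0.9) = 0.2275/0.4500 = 0.5055
Terminal stock prices: S_uu = 246, S_ud = 164, S_dd = 109.4
Terminal payoffs (K − S): max(-136, 0) = 0, max(-54.03, 0) = 0, max(0.65, 0) = 0.65
Node u (S = 182.2): V_u = e^(−0.12)·[0.5055·0.0000 + 0.4945·0.0000] = 0.0000
Node d (S = 121.5): V_d = e^(−0.12)·[0.5055·0.0000 + 0.4945·0.6500] = 0.2851
Node 0 (S = 135): V_0 = e^(−0.12)·[0.5055·0.0000 + 0.4945·0.2851] = 0.1250

£0.13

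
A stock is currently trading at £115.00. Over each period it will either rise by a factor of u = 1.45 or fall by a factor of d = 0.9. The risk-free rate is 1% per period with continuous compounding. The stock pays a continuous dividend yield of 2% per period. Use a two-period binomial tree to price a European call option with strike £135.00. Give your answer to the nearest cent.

Per-period risk-free factor R = e^0.01 = 1.0101; dividend-adjusted growth = e^(0.01−0.02) = 0.9900.
Risk-neutral probability p = (0.9900 − 0.9)/(1.45 − 0.9) = 0.0900/0.5500 = 0.1637
Terminal stock prices: S_uu = 241.8, S_ud = 150.1, S_dd = 93.15
Terminal payoffs (S − K): max(106.8, 0) = 106.8, max(15.08, 0) = 15.08, max(-41.85, 0) = 0
Node u (S = 166.8): V_u = e^(−0.01)·[0.1637·106.7875 + 0.8363·15.0750] = 29.7914
Node d (S = 103.5): V_d = e^(−0.01)·[0.1637·15.0750 + 0.8363·0.0000] = 2.4436
Node 0 (S = 115): V_0 = e^(−0.01)·[0.1637·29.7914 + 0.8363·2.4436] = 6.8523

£6.85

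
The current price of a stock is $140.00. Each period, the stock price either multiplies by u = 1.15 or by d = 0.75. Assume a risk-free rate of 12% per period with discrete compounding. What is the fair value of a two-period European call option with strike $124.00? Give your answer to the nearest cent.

Risk-neutral probability p = (1 + 0.12 − 0.75)/(1.15 − 0.75) = 0.3700/0.4000 = 0.9250
Terminal stock prices: S_uu = 185.1, S_ud = 120.8, S_dd = 78.75
Terminal payoffs (S − K): max(61.15, 0) = 61.15, max(-3.25, 0) = 0, max(-45.25, 0) = 0
Node u (S = 161): V_u = 1/1.12·[0.9250·61.1500 + 0.0750·0.0000] = 50.5033
Node d (S = 105): V_d = 1/1.12·[0.9250·0.0000 + 0.0750·0.0000] = 0.0000
Node 0 (S = 140): V_0 = 1/1.12·[0.9250·50.5033 + 0.0750·0.0000] = 41.7104

$41.71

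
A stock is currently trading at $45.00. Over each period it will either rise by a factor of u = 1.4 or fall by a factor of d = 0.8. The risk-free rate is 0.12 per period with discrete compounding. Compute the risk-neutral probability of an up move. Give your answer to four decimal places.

Risk-neutral probability p = (1 + 0.12 − 0.8)/(1.4 − 0.8) = 0.3200/0.6000 = 0.5333

p = 0.5333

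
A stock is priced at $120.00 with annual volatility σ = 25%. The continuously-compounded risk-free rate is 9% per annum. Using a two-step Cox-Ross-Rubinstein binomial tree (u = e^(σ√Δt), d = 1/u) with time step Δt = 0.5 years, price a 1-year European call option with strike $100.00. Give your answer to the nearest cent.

$31.08

CRR parameters: u = e^(σ√Δt) = e^(0.25·√0.5) = 1.1934, d = 1/u = 0.8380
Per-period rate: rΔt = 0.09·0.5 = 0.045, so R = e^0.045 = 1.0460
Risk-neutral probability p = (e^0.045 − 0.8380)/(1.1934 − 0.8380) = 0.2081/0.3554 = 0.5854
Terminal stock prices: S_uu = 170.9, S_ud = 120, S_dd = 84.26
Terminal payoffs (S − K): max(70.89, 0) = 70.89, max(20, 0) = 20, max(-15.74, 0) = 0
Node u (S = 143.2): V_u = e^(−0.045)·[0.5854·70.8943 + 0.4146·20.0000] = 47.6040
Node d (S = 100.6): V_d = e^(−0.045)·[0.5854·20.0000 + 0.4146·0.0000] = 11.1934
Node 0 (S = 120): V_0 = e^(−0.045)·[0.5854·47.6040 + 0.4146·11.1934] = 31.0788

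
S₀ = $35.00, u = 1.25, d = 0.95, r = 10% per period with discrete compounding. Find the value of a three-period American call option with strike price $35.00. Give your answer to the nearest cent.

$9.17

Risk-neutral probability p = (1 + 0.1 − 0.95)/(1.25 − 0.95) = 0.1500/0.3000 = 0.5000
Terminal stock prices: S_uuu = 68.36, S_uud = 51.95, S_udd = 39.48, S_ddd = 30.01
Terminal payoffs (S − K): max(33.36, 0) = 33.36, max(16.95, 0) = 16.95, max(4.484, 0) = 4.484, max(-4.992, 0) = 0
Node uu (S = 54.69): continuation = 1/1.1·[0.5000·33.3594 + 0.5000·16.9531] = 22.8693; exercise value = 19.6875 ≤ continuation, so V_uu = 22.8693
Node ud (S = 41.56): continuation = 1/1.1·[0.5000·16.9531 + 0.5000·4.4844] = 9.7443; exercise value = 6.5625 ≤ continuation, so V_ud = 9.7443
Node dd (S = 31.59): continuation = 1/1.1·[0.5000·4.4844 + 0.5000·0.0000] = 2.0384; exercise value = 0.0000 ≤ continuation, so V_dd = 2.0384
Node u (S = 43.75): continuation = 1/1.1·[0.5000·22.8693 + 0.5000·9.7443] = 14.8244; exercise value = 8.7500 ≤ continuation, so V_u = 14.8244
Node d (S = 33.25): continuation = 1/1.1·[0.5000·9.7443 + 0.5000·2.0384] = 5.3558; exercise value = 0.0000 ≤ continuation, so V_d = 5.3558
Node 0 (S = 35): continuation = 1/1.1·[0.5000·14.8244 + 0.5000·5.3558] = 9.1728; exercise value = 0.0000 ≤ continuation, so V_0 = 9.1728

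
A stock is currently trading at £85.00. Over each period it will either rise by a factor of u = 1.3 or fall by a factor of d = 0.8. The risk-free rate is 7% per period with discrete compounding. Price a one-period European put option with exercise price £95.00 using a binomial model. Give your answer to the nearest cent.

£11.61

Risk-neutral probability p = (1 + 0.07 − 0.8)/(1.3 − 0.8) = 0.2700/0.5000 = 0.5400
Terminal stock prices: S_u = 110.5, S_d = 68
Terminal payoffs (K − S): max(-15.5, 0) = 0, max(27, 0) = 27
Node 0 (S = 85): V_0 = 1/1.07·[0.5400·0.0000 + 0.4600·27.0000] = 11.6075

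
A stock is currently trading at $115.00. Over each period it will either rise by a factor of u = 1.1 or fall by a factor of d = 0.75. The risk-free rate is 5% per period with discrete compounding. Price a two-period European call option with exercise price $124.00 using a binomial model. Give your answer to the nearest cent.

Risk-neutral probability p = (1 + 0.05 − 0.75)/(1.1 − 0.75) = 0.3000/0.3500 = 0.8571
Terminal stock prices: S_uu = 139.2, S_ud = 94.88, S_dd = 64.69
Terminal payoffs (S − K): max(15.15, 0) = 15.15, max(-29.12, 0) = 0, max(-59.31, 0) = 0
Node u (S = 126.5): V_u = 1/1.05·[0.8571·15.1500 + 0.1429·0.0000] = 12.3673
Node d (S = 86.25): V_d = 1/1.05·[0.8571·0.0000 + 0.1429·0.0000] = 0.0000
Node 0 (S = 115): V_0 = 1/1.05·[0.8571·12.3673 + 0.1429·0.0000] = 10.0958

$10.10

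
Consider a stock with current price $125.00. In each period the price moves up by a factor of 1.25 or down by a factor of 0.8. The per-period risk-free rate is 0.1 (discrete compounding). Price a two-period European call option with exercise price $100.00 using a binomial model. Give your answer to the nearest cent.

$44.19

Risk-neutral probability p = (1 + 0.1 − 0.8)/(1.25 − 0.8) = 0.3000/0.4500 = 0.6667
Terminal stock prices: S_uu = 195.3, S_ud = 125, S_dd = 80
Terminal payoffs (S − K): max(95.31, 0) = 95.31, max(25, 0) = 25, max(-20, 0) = 0
Node u (S = 156.2): V_u = 1/1.1·[0.6667·95.3125 + 0.3333·25.0000] = 65.3409
Node d (S = 100): V_d = 1/1.1·[0.6667·25.0000 + 0.3333·0.0000] = 15.1515
Node 0 (S = 125): V_0 = 1/1.1·[0.6667·65.3409 + 0.3333·15.1515] = 44.1919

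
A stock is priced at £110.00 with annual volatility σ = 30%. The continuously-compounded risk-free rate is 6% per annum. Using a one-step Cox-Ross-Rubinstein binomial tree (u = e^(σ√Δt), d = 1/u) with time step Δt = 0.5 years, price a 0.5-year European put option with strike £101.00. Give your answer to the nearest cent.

CRR parameters: u = e^(σ√Δt) = e^(0.3·√0.5) = 1.2363, d = 1/u = 0.8089
Per-period rate: rΔt = 0.06·0.5 = 0.03, so R = e^0.03 = 1.0305
Risk-neutral probability p = (e^0.03 − 0.8089)/(1.2363 − 0.8089) = 0.2216/0.4275 = 0.5184
Terminal stock prices: S_u = 136, S_d = 88.97
Terminal payoffs (K − S): max(-34.99, 0) = 0, max(12.03, 0) = 12.03
Node 0 (S = 110): V_0 = e^(−0.03)·[0.5184·0.0000 + 0.4816·12.0256] = 5.6202

£5.62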